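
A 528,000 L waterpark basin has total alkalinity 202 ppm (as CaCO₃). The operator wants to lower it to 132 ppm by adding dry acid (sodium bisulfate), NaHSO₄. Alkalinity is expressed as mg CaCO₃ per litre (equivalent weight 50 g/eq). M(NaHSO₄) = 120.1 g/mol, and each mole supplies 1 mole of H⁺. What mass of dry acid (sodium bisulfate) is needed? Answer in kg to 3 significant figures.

Alkalinity to neutralize: (202 − 132) = 70 mg/L as CaCO₃ × 528,000 L = 36,960 g as CaCO₃.
Equivalents of H⁺ required: 36,960 ÷ 50 g/eq = 739.2 eq = 739.2 mol NaHSO₄.
Mass of NaHSO₄: 739.2 × 120.1 = 88,780 g.

88.8 kg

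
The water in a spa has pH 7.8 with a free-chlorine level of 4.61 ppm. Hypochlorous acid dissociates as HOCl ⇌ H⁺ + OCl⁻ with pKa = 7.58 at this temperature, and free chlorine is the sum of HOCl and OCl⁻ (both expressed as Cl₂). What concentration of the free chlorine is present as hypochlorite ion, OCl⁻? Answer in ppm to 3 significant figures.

2.88 ppm

[OCl⁻]/[HOCl] = 10^(pH − pKa) = 10^(7.8 − 7.58) = 10^0.22 = 1.66.
Fraction as HOCl = 1 / (1 + 1.66) = 0.376.
OCl⁻ = (1 − 0.376) × 4.61 ppm = 2.877 ppm.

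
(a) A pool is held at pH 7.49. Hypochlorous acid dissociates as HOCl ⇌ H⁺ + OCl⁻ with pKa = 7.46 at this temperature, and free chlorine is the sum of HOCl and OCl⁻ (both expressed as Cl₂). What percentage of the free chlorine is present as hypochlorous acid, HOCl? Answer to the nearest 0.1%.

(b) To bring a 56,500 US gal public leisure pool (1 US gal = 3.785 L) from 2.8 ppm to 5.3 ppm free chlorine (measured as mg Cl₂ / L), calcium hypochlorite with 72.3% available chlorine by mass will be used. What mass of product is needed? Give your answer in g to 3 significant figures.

(a) [OCl⁻]/[HOCl] = 10^(pH − pKa) = 10^(7.49 − 7.46) = 10^0.03 = 1.072.
(a) Fraction as HOCl = 1 / (1 + 1.072) = 0.4827.

(b) Volume: 56,500 US gal × 3.785 L/gal = 213,852 L.
(b) Chlorine deficit: 5.3 − 2.8 = 2.5 ppm = 2.5 mg/L as Cl₂.
(b) Cl₂ equivalent needed: 2.5 mg/L × 213,852 L = 534,600 mg = 534.6 g.
(b) Product at 72.3% available chlorine: 534.6 / 0.723 = 739.5 g.

(a) 48.3%; (b) 739 g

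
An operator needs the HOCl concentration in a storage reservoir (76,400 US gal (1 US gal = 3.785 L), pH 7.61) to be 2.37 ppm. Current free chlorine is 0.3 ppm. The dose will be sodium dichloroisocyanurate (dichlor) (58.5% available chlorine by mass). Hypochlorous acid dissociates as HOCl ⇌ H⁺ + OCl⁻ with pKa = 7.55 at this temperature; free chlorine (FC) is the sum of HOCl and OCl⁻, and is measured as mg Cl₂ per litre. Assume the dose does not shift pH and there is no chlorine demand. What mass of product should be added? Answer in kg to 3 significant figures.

2.37 kg

Volume: 76,400 US gal × 3.785 L/gal = 289,174 L.
[OCl⁻]/[HOCl] = 10^(pH − pKa) = 10^(7.61 − 7.55) = 1.148; fraction as HOCl = 1/(1 + 1.148) = 0.4655.
Free chlorine required for 2.37 ppm HOCl: 2.37 / 0.4655 = 5.091 ppm.
FC to add: 5.091 − 0.3 = 4.791 mg/L as Cl₂.
Cl₂ equivalent: 4.791 mg/L × 289,174 L = 1385 g.
Product at 58.5% available Cl: 1385 / 0.585 = 2368 g.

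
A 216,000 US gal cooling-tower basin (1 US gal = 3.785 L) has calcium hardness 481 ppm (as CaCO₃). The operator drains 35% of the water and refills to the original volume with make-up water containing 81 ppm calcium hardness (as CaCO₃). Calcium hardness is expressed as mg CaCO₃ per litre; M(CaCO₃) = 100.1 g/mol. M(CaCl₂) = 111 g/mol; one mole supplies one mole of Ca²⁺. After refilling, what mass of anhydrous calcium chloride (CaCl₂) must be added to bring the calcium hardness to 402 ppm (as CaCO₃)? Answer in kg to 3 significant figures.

55.3 kg

Volume: 216,000 US gal × 3.785 L/gal = 817,560 L.
After draining 35% and refilling: 481 × 0.65 + 81 × 0.35 = 341 ppm.
Deficit to target: 402 − 341 = 61 mg/L.
As CaCO₃: 61 mg/L × 817,560 L = 49,870 g; ÷ 100.1 = 498.2 mol Ca²⁺.
Mass: 498.2 × 111 = 55,300 g.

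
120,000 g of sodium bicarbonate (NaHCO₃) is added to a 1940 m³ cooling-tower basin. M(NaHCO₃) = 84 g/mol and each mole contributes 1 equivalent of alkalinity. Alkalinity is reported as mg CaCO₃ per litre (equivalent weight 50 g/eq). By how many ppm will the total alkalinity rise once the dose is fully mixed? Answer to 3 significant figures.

Volume: 1940 m³ = 1,940,000 L.
Moles of NaHCO₃: 120,000 g ÷ 84 g/mol = 1429 mol → 1429 eq of alkalinity.
As CaCO₃: 1429 eq × 50 g/eq = 71,430 g.
Rise: 71,430 g / 1,940,000 L × 1000 = 36.82 mg/L.

36.8 ppm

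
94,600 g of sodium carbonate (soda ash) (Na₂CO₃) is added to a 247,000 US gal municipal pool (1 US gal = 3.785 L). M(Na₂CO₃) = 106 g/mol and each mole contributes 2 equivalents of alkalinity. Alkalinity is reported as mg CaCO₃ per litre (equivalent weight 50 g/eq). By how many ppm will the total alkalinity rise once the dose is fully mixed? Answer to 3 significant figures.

95.5 ppm

Volume: 247,000 US gal × 3.785 L/gal = 934,895 L.
Moles of Na₂CO₃: 94,600 g ÷ 106 g/mol = 892.5 mol → 1785 eq of alkalinity.
As CaCO₃: 1785 eq × 50 g/eq = 89,250 g.
Rise: 89,250 g / 934,895 L × 1000 = 95.46 mg/L.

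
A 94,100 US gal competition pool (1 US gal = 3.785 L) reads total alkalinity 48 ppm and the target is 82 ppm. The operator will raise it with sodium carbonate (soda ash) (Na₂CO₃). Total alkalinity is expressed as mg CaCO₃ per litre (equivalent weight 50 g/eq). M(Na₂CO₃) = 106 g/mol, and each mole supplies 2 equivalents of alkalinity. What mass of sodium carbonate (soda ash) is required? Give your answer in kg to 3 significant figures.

Volume: 94,100 US gal × 3.785 L/gal = 356,168 L.
Alkalinity to add: (82 − 48) = 34 mg/L as CaCO₃ × 356,168 L = 12,110 g as CaCO₃.
Equivalents: 12,110 g ÷ 50 g/eq = 242.2 eq.
Each mole of Na₂CO₃ supplies 2 eq, so 242.2 / 2 = 121.1 mol.
Mass: 121.1 mol × 106 g/mol = 12,840 g.

12.8 kg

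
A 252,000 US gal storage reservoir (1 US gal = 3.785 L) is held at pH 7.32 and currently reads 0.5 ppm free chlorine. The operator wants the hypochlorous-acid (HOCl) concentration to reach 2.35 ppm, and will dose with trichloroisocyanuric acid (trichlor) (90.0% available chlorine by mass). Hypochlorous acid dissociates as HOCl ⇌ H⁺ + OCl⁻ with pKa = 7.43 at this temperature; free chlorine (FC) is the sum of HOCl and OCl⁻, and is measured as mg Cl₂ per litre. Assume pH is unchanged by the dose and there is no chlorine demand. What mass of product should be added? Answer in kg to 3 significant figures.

3.89 kg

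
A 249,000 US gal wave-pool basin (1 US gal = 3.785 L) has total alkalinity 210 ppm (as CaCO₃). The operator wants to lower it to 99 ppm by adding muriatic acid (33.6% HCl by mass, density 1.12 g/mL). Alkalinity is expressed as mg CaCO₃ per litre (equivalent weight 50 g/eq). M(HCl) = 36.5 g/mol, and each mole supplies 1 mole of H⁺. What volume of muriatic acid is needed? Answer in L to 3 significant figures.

203 L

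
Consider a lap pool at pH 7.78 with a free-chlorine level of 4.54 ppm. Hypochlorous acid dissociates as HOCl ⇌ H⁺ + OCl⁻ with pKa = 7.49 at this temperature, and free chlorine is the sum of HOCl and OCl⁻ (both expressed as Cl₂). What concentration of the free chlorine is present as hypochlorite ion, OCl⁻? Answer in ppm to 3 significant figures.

3.00 ppm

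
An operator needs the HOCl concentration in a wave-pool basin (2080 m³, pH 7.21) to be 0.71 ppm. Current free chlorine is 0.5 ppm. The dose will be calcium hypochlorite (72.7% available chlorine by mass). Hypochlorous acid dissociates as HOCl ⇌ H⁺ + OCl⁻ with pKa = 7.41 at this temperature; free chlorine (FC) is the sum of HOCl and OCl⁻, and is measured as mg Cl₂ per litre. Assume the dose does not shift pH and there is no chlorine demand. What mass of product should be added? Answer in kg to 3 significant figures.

1.88 kg

Volume: 2080 m³ = 2,080,000 L.
[OCl⁻]/[HOCl] = 10^(pH − pKa) = 10^(7.21 − 7.41) = 0.631; fraction as HOCl = 1/(1 + 0.631) = 0.6131.
Free chlorine required for 0.71 ppm HOCl: 0.71 / 0.6131 = 1.158 ppm.
FC to add: 1.158 − 0.5 = 0.658 mg/L as Cl₂.
Cl₂ equivalent: 0.658 mg/L × 2,080,000 L = 1369 g.
Product at 72.7% available Cl: 1369 / 0.727 = 1883 g.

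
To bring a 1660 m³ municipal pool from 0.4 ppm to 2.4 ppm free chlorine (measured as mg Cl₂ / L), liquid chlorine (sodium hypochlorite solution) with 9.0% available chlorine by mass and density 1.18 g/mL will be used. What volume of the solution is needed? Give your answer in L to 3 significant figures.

31.3 L

Volume: 1660 m³ = 1,660,000 L.
Chlorine deficit: 2.4 − 0.4 = 2 ppm = 2 mg/L as Cl₂.
Cl₂ equivalent needed: 2 mg/L × 1,660,000 L = 3,320,000 mg = 3320 g.
Product at 9.0% available chlorine: 3320 / 0.09 = 36,890 g.
Volume at density 1.18 g/mL: 36,890 g ÷ 1.18 g/mL = 31,260 mL.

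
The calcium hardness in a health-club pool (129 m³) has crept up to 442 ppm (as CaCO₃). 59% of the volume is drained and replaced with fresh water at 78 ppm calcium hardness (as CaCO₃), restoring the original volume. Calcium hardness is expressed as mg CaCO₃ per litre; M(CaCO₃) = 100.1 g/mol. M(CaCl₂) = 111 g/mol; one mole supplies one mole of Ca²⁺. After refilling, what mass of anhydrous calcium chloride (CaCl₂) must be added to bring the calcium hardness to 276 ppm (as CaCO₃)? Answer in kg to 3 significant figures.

6.97 kg

Volume: 129 m³ = 129,000 L.
After draining 59% and refilling: 442 × 0.41 + 78 × 0.59 = 227.24 ppm.
Deficit to target: 276 − 227.24 = 48.76 mg/L.
As CaCO₃: 48.76 mg/L × 129,000 L = 6290 g; ÷ 100.1 = 62.84 mol Ca²⁺.
Mass: 62.84 × 111 = 6975 g.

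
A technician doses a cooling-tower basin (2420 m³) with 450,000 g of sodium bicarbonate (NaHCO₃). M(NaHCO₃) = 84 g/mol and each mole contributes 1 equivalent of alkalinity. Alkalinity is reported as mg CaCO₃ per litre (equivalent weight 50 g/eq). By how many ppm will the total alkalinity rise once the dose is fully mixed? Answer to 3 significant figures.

Volume: 2420 m³ = 2,420,000 L.
Moles of NaHCO₃: 450,000 g ÷ 84 g/mol = 5357 mol → 5357 eq of alkalinity.
As CaCO₃: 5357 eq × 50 g/eq = 267,900 g.
Rise: 267,900 g / 2,420,000 L × 1000 = 110.7 mg/L.

111 ppm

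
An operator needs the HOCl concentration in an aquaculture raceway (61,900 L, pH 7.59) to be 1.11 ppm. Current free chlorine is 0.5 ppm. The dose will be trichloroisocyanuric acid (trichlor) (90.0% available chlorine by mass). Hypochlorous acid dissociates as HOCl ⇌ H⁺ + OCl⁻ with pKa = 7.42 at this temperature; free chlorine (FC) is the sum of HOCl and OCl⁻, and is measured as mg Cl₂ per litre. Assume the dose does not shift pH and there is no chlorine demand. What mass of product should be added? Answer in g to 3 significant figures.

155 g

[OCl⁻]/[HOCl] = 10^(pH − pKa) = 10^(7.59 − 7.42) = 1.479; fraction as HOCl = 1/(1 + 1.479) = 0.4034.
Free chlorine required for 1.11 ppm HOCl: 1.11 / 0.4034 = 2.752 ppm.
FC to add: 2.752 − 0.5 = 2.252 mg/L as Cl₂.
Cl₂ equivalent: 2.252 mg/L × 61,900 L = 139.4 g.
Product at 90.0% available Cl: 139.4 / 0.9 = 154.9 g.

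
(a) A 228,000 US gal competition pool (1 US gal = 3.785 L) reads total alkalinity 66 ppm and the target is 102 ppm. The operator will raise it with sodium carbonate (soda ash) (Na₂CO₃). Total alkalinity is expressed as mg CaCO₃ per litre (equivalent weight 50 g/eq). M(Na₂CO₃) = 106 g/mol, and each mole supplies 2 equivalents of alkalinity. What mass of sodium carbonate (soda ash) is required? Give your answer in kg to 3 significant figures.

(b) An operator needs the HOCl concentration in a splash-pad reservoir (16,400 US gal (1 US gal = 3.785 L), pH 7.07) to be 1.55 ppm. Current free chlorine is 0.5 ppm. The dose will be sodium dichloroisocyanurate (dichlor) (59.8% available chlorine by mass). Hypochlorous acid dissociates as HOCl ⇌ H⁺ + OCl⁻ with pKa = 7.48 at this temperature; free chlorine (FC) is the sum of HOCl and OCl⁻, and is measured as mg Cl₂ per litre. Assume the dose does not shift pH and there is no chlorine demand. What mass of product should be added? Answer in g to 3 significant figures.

(a) 32.9 kg; (b) 172 g

(a) Volume: 228,000 US gal × 3.785 L/gal = 862,980 L.
(a) Alkalinity to add: (102 − 66) = 36 mg/L as CaCO₃ × 862,980 L = 31,070 g as CaCO₃.
(a) Equivalents: 31,070 g ÷ 50 g/eq = 621.3 eq.
(a) Each mole of Na₂CO₃ supplies 2 eq, so 621.3 / 2 = 310.7 mol.
(a) Mass: 310.7 mol × 106 g/mol = 32,930 g.

(b) Volume: 16,400 US gal × 3.785 L/gal = 62,074 L.
(b) [OCl⁻]/[HOCl] = 10^(pH − pKa) = 10^(7.07 − 7.48) = 0.389; fraction as HOCl = 1/(1 + 0.389) = 0.7199.
(b) Free chlorine required for 1.55 ppm HOCl: 1.55 / 0.7199 = 2.153 ppm.
(b) FC to add: 2.153 − 0.5 = 1.653 mg/L as Cl₂.
(b) Cl₂ equivalent: 1.653 mg/L × 62,074 L = 102.6 g.
(b) Product at 59.8% available Cl: 102.6 / 0.598 = 171.6 g.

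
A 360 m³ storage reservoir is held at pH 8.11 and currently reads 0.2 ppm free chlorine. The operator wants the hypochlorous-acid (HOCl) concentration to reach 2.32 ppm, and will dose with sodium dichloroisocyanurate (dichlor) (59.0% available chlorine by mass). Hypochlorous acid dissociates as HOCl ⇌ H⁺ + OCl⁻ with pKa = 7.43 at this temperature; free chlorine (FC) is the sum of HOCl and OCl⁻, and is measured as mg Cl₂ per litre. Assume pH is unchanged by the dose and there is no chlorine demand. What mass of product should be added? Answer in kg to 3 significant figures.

8.07 kg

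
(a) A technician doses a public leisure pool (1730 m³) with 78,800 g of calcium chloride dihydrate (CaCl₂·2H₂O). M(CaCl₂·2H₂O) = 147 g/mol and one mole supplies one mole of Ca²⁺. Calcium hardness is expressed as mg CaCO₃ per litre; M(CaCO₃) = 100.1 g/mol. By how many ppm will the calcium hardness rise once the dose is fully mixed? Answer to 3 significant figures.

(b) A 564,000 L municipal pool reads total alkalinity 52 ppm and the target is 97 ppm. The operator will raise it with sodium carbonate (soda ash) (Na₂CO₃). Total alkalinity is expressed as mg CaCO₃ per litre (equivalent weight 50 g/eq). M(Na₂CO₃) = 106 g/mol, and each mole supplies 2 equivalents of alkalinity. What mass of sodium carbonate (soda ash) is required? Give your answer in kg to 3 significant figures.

(a) 31.0 ppm; (b) 26.9 kg

(a) Volume: 1730 m³ = 1,730,000 L.
(a) Moles of Ca²⁺: 78,800 g ÷ 147 g/mol = 536.1 mol.
(a) As CaCO₃: 536.1 mol × 100.1 g/mol = 53,660 g.
(a) Rise: 53,660 g / 1,730,000 L × 1000 = 31.02 mg/L.

(b) Alkalinity to add: (97 − 52) = 45 mg/L as CaCO₃ × 564,000 L = 25,380 g as CaCO₃.
(b) Equivalents: 25,380 g ÷ 50 g/eq = 507.6 eq.
(b) Each mole of Na₂CO₃ supplies 2 eq, so 507.6 / 2 = 253.8 mol.
(b) Mass: 253.8 mol × 106 g/mol = 26,900 g.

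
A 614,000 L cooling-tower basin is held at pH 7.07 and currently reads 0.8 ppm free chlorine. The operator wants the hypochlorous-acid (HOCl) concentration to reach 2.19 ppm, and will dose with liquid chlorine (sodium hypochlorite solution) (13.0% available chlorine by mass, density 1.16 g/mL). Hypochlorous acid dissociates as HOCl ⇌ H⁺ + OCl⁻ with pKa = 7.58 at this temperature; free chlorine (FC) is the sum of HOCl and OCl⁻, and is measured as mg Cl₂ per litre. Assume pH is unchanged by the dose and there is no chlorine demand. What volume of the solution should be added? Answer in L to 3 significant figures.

8.42 L

[OCl⁻]/[HOCl] = 10^(pH − pKa) = 10^(7.07 − 7.58) = 0.309; fraction as HOCl = 1/(1 + 0.309) = 0.7639.
Free chlorine required for 2.19 ppm HOCl: 2.19 / 0.7639 = 2.867 ppm.
FC to add: 2.867 − 0.8 = 2.067 mg/L as Cl₂.
Cl₂ equivalent: 2.067 mg/L × 614,000 L = 1269 g.
Product at 13.0% available Cl: 1269 / 0.13 = 9762 g.
Volume: 9762 g ÷ 1.16 g/mL = 8415 mL.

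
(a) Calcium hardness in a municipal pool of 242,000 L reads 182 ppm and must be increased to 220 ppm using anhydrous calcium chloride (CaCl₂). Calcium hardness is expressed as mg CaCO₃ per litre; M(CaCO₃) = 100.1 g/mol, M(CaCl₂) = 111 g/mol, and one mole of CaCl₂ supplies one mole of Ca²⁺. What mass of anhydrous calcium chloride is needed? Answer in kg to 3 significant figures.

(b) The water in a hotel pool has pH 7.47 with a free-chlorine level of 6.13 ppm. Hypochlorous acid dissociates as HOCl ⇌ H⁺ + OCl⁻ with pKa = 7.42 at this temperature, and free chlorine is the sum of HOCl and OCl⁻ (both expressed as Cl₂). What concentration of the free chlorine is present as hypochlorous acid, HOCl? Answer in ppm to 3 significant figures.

(a) Hardness to add: (220 − 182) = 38 mg/L as CaCO₃ × 242,000 L = 9196 g as CaCO₃.
(a) Moles of Ca²⁺ (1 mol Ca²⁺ ≡ 1 mol CaCO₃): 9196 / 100.1 g/mol = 91.87 mol.
(a) Mass of CaCl₂: 91.87 × 111 = 10,200 g.

(b) [OCl⁻]/[HOCl] = 10^(pH − pKa) = 10^(7.47 − 7.42) = 10^0.05 = 1.122.
(b) Fraction as HOCl = 1 / (1 + 1.122) = 0.4712.
(b) HOCl = 0.4712 × 6.13 ppm = 2.889 ppm.

(a) 10.2 kg; (b) 2.89 ppm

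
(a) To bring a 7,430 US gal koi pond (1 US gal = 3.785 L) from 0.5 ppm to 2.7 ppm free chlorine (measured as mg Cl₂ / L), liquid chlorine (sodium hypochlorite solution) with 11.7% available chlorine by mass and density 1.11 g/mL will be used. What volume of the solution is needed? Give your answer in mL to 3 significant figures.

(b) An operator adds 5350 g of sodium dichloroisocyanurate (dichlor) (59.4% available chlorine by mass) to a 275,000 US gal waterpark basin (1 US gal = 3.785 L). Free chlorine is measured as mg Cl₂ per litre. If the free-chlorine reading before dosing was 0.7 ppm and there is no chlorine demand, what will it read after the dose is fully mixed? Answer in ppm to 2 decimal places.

(a) Volume: 7,430 US gal × 3.785 L/gal = 28,123 L.
(a) Chlorine deficit: 2.7 − 0.5 = 2.2 ppm = 2.2 mg/L as Cl₂.
(a) Cl₂ equivalent needed: 2.2 mg/L × 28,123 L = 61,870 mg = 61.87 g.
(a) Product at 11.7% available chlorine: 61.87 / 0.117 = 528.8 g.
(a) Volume at density 1.11 g/mL: 528.8 g ÷ 1.11 g/mL = 476.4 mL.

(b) Volume: 275,000 US gal × 3.785 L/gal = 1,040,875 L.
(b) Available chlorine delivered: 5350 g × 0.594 = 3178 g as Cl₂.
(b) Concentration rise: 3178 g / 1,040,875 L = 3.053 mg/L = 3.05 ppm.
(b) Final FC: 0.7 + 3.05 = 3.75 ppm.

(a) 476 mL; (b) 3.75 ppm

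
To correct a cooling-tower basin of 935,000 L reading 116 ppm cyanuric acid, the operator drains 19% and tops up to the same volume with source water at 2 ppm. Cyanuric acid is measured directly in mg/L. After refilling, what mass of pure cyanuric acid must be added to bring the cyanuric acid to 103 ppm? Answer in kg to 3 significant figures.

After draining 19% and refilling: 116 × 0.81 + 2 × 0.19 = 94.34 ppm.
Deficit to target: 103 − 94.34 = 8.66 mg/L.
Mass: 8.66 mg/L × 935,000 L = 8097 g cyanuric acid.

8.10 kg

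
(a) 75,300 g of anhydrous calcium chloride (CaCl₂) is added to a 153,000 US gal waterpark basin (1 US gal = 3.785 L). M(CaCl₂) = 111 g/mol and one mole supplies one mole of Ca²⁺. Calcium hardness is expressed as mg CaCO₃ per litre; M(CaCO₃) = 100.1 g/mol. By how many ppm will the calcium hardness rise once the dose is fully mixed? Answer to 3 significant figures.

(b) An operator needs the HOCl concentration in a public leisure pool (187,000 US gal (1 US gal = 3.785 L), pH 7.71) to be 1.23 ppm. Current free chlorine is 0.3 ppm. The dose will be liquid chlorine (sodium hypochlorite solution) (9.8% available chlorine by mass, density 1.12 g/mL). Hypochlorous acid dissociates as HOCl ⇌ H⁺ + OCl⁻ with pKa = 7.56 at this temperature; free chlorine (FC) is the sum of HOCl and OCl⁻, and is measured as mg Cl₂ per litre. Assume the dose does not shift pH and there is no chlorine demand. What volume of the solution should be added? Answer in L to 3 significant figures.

(a) Volume: 153,000 US gal × 3.785 L/gal = 579,105 L.
(a) Moles of Ca²⁺: 75,300 g ÷ 111 g/mol = 678.4 mol.
(a) As CaCO₃: 678.4 mol × 100.1 g/mol = 67,910 g.
(a) Rise: 67,910 g / 579,105 L × 1000 = 117.3 mg/L.

(b) Volume: 187,000 US gal × 3.785 L/gal = 707,795 L.
(b) [OCl⁻]/[HOCl] = 10^(pH − pKa) = 10^(7.71 − 7.56) = 1.413; fraction as HOCl = 1/(1 + 1.413) = 0.4145.
(b) Free chlorine required for 1.23 ppm HOCl: 1.23 / 0.4145 = 2.967 ppm.
(b) FC to add: 2.967 − 0.3 = 2.667 mg/L as Cl₂.
(b) Cl₂ equivalent: 2.667 mg/L × 707,795 L = 1888 g.
(b) Product at 9.8% available Cl: 1888 / 0.098 = 19,270 g.
(b) Volume: 19,270 g ÷ 1.12 g/mL = 17,200 mL.

(a) 117 ppm; (b) 17.2 L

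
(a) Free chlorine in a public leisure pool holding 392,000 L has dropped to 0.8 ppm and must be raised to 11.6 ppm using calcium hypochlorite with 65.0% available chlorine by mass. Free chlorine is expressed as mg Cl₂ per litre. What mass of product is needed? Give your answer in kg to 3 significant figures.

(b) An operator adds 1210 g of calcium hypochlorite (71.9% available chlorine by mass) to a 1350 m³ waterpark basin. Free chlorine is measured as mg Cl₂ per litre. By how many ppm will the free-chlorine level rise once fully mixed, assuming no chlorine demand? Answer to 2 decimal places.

(a) Chlorine deficit: 11.6 − 0.8 = 10.8 ppm = 10.8 mg/L as Cl₂.
(a) Cl₂ equivalent needed: 10.8 mg/L × 392,000 L = 4,234,000 mg = 4234 g.
(a) Product at 65.0% available chlorine: 4234 / 0.65 = 6513 g.

(b) Volume: 1350 m³ = 1,350,000 L.
(b) Available chlorine delivered: 1210 g × 0.719 = 870 g as Cl₂.
(b) Concentration rise: 870 g / 1,350,000 L = 0.6444 mg/L = 0.64 ppm.

(a) 6.51 kg; (b) 0.64 ppm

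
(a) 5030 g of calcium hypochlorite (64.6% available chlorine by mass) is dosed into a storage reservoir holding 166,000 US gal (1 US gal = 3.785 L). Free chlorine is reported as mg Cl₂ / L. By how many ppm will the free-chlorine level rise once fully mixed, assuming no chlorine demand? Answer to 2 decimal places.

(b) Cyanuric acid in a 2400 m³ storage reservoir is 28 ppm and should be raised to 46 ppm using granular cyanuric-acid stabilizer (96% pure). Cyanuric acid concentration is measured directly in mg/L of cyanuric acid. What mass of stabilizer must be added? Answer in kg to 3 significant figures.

(a) 5.17 ppm; (b) 45.0 kg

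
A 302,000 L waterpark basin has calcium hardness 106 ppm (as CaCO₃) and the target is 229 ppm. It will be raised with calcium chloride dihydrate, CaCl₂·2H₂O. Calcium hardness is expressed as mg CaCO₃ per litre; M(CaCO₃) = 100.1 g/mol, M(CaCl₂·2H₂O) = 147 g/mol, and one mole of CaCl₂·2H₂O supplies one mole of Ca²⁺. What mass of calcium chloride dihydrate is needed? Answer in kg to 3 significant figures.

54.6 kg

Hardness to add: (229 − 106) = 123 mg/L as CaCO₃ × 302,000 L = 37,150 g as CaCO₃.
Moles of Ca²⁺ (1 mol Ca²⁺ ≡ 1 mol CaCO₃): 37,150 / 100.1 g/mol = 371.1 mol.
Mass of CaCl₂·2H₂O: 371.1 × 147 = 54,550 g.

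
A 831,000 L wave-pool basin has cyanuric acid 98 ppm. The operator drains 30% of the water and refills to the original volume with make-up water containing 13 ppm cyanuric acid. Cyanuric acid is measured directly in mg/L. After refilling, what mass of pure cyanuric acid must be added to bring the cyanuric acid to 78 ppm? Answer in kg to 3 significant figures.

After draining 30% and refilling: 98 × 0.70 + 13 × 0.30 = 72.5 ppm.
Deficit to target: 78 − 72.5 = 5.5 mg/L.
Mass: 5.5 mg/L × 831,000 L = 4570 g cyanuric acid.

4.57 kg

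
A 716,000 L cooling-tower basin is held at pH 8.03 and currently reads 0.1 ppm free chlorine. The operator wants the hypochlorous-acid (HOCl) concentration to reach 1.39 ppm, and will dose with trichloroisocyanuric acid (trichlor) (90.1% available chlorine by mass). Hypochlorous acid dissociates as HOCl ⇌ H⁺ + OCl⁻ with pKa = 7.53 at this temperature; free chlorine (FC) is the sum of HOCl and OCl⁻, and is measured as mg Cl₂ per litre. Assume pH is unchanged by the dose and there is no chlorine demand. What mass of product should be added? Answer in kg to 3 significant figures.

4.52 kg

[OCl⁻]/[HOCl] = 10^(pH − pKa) = 10^(8.03 − 7.53) = 3.162; fraction as HOCl = 1/(1 + 3.162) = 0.2403.
Free chlorine required for 1.39 ppm HOCl: 1.39 / 0.2403 = 5.786 ppm.
FC to add: 5.786 − 0.1 = 5.686 mg/L as Cl₂.
Cl₂ equivalent: 5.686 mg/L × 716,000 L = 4071 g.
Product at 90.1% available Cl: 4071 / 0.901 = 4518 g.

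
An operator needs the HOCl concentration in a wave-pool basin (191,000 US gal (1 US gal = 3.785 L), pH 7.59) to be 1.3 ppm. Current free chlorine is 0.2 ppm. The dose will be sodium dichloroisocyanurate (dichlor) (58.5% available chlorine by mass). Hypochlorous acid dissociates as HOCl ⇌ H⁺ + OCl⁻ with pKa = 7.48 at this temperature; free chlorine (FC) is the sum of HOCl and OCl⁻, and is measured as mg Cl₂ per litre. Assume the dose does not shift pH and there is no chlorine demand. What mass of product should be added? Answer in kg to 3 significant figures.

Volume: 191,000 US gal × 3.785 L/gal = 722,935 L.
[OCl⁻]/[HOCl] = 10^(pH − pKa) = 10^(7.59 − 7.48) = 1.288; fraction as HOCl = 1/(1 + 1.288) = 0.437.
Free chlorine required for 1.3 ppm HOCl: 1.3 / 0.437 = 2.975 ppm.
FC to add: 2.975 − 0.2 = 2.775 mg/L as Cl₂.
Cl₂ equivalent: 2.775 mg/L × 722,935 L = 2006 g.
Product at 58.5% available Cl: 2006 / 0.585 = 3429 g.

3.43 kg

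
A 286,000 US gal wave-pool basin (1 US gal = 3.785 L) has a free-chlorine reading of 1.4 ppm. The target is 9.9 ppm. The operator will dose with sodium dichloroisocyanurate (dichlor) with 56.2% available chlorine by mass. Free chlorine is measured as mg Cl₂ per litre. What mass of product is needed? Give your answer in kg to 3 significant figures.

16.4 kg

Volume: 286,000 US gal × 3.785 L/gal = 1,082,510 L.
Chlorine deficit: 9.9 − 1.4 = 8.5 ppm = 8.5 mg/L as Cl₂.
Cl₂ equivalent needed: 8.5 mg/L × 1,082,510 L = 9,201,000 mg = 9201 g.
Product at 56.2% available chlorine: 9201 / 0.562 = 16,370 g.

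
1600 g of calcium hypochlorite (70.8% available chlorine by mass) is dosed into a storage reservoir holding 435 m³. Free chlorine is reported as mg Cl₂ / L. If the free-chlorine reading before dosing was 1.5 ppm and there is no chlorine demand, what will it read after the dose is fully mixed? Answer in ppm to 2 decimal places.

4.10 ppm

Volume: 435 m³ = 435,000 L.
Available chlorine delivered: 1600 g × 0.708 = 1133 g as Cl₂.
Concentration rise: 1133 g / 435,000 L = 2.604 mg/L = 2.60 ppm.
Final FC: 1.5 + 2.60 = 4.10 ppm.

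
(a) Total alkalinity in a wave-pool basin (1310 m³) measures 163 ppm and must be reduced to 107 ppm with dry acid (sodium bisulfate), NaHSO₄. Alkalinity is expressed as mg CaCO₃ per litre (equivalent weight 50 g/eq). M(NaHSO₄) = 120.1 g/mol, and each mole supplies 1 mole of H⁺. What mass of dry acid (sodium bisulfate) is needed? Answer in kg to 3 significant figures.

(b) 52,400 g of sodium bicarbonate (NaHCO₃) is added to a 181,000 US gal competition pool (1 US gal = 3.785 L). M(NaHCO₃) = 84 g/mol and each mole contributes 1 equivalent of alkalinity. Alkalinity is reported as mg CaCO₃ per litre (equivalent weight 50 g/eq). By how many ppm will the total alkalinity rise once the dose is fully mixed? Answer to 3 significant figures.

(a) Volume: 1310 m³ = 1,310,000 L.
(a) Alkalinity to neutralize: (163 − 107) = 56 mg/L as CaCO₃ × 1,310,000 L = 73,360 g as CaCO₃.
(a) Equivalents of H⁺ required: 73,360 ÷ 50 g/eq = 1467 eq = 1467 mol NaHSO₄.
(a) Mass of NaHSO₄: 1467 × 120.1 = 176,200 g.

(b) Volume: 181,000 US gal × 3.785 L/gal = 685,085 L.
(b) Moles of NaHCO₃: 52,400 g ÷ 84 g/mol = 623.8 mol → 623.8 eq of alkalinity.
(b) As CaCO₃: 623.8 eq × 50 g/eq = 31,190 g.
(b) Rise: 31,190 g / 685,085 L × 1000 = 45.53 mg/L.

(a) 176 kg; (b) 45.5 ppm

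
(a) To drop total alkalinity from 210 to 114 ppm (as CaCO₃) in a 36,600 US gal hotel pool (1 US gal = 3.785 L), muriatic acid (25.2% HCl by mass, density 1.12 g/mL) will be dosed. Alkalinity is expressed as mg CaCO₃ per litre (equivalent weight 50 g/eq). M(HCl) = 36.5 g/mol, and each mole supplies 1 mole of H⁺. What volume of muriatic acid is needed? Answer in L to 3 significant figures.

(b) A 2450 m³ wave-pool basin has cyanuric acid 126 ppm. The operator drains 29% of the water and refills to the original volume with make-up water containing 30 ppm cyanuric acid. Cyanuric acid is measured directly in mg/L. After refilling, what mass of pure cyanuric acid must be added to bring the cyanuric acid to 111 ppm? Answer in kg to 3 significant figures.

(a) 34.4 L; (b) 31.5 kg

(a) Volume: 36,600 US gal × 3.785 L/gal = 138,531 L.
(a) Alkalinity to neutralize: (210 − 114) = 96 mg/L as CaCO₃ × 138,531 L = 13,300 g as CaCO₃.
(a) Equivalents of H⁺ required: 13,300 ÷ 50 g/eq = 266 eq = 266 mol HCl.
(a) Mass of HCl: 266 × 36.5 = 9708 g.
(a) Mass of 25.2% solution: 9708 / 0.252 = 38,520 g.
(a) Volume: 38,520 g ÷ 1.12 g/mL = 34,400 mL.

(b) Volume: 2450 m³ = 2,450,000 L.
(b) After draining 29% and refilling: 126 × 0.71 + 30 × 0.29 = 98.16 ppm.
(b) Deficit to target: 111 − 98.16 = 12.84 mg/L.
(b) Mass: 12.84 mg/L × 2,450,000 L = 31,460 g cyanuric acid.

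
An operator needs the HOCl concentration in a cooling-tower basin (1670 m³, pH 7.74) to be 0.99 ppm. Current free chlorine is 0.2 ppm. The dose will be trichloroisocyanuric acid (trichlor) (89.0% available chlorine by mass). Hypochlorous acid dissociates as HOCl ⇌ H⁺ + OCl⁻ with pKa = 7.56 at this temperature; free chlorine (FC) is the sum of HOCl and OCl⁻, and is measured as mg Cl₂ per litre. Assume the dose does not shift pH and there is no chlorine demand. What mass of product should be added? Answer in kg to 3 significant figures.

Volume: 1670 m³ = 1,670,000 L.
[OCl⁻]/[HOCl] = 10^(pH − pKa) = 10^(7.74 − 7.56) = 1.514; fraction as HOCl = 1/(1 + 1.514) = 0.3978.
Free chlorine required for 0.99 ppm HOCl: 0.99 / 0.3978 = 2.488 ppm.
FC to add: 2.488 − 0.2 = 2.288 mg/L as Cl₂.
Cl₂ equivalent: 2.288 mg/L × 1,670,000 L = 3822 g.
Product at 89.0% available Cl: 3822 / 0.89 = 4294 g.

4.29 kg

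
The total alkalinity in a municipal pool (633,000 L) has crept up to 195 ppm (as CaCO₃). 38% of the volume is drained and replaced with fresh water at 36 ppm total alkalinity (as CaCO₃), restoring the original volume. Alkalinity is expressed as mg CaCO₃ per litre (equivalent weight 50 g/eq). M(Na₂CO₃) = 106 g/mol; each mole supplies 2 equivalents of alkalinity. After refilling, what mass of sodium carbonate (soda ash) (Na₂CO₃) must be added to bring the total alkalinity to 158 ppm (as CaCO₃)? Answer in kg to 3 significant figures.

15.7 kg

After draining 38% and refilling: 195 × 0.62 + 36 × 0.38 = 134.58 ppm.
Deficit to target: 158 − 134.58 = 23.42 mg/L.
As CaCO₃: 23.42 mg/L × 633,000 L = 14,820 g; ÷ 50 g/eq ÷ 2 = 148.2 mol Na₂CO₃.
Mass: 148.2 × 106 = 15,710 g.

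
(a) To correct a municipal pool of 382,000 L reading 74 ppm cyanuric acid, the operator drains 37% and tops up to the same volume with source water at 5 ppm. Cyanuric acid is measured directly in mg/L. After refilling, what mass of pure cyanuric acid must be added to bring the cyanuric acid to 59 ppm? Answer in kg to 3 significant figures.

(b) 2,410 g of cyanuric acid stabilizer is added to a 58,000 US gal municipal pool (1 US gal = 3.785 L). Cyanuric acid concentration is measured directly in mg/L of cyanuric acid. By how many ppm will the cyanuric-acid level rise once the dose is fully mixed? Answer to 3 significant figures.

(a) 4.02 kg; (b) 11.0 ppm

(a) After draining 37% and refilling: 74 × 0.63 + 5 × 0.37 = 48.47 ppm.
(a) Deficit to target: 59 − 48.47 = 10.53 mg/L.
(a) Mass: 10.53 mg/L × 382,000 L = 4022 g cyanuric acid.

(b) Volume: 58,000 US gal × 3.785 L/gal = 219,530 L.
(b) Rise: 2,410 g / 219,530 L × 1000 = 10.98 mg/L.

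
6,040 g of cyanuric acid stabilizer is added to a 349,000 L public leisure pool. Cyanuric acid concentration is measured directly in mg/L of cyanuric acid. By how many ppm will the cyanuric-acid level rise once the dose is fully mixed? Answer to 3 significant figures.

17.3 ppm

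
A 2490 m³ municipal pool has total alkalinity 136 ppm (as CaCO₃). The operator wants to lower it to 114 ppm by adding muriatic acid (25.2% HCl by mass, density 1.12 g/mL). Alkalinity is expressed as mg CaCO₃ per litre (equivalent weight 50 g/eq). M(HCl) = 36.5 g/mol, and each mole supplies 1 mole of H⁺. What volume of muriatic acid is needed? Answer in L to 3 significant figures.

Volume: 2490 m³ = 2,490,000 L.
Alkalinity to neutralize: (136 − 114) = 22 mg/L as CaCO₃ × 2,490,000 L = 54,780 g as CaCO₃.
Equivalents of H⁺ required: 54,780 ÷ 50 g/eq = 1096 eq = 1096 mol HCl.
Mass of HCl: 1096 × 36.5 = 39,990 g.
Mass of 25.2% solution: 39,990 / 0.252 = 158,700 g.
Volume: 158,700 g ÷ 1.12 g/mL = 141,700 mL.

142 L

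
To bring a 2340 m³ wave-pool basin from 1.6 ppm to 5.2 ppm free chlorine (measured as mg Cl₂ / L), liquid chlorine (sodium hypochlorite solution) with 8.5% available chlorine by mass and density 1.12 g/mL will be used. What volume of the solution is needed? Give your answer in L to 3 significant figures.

Volume: 2340 m³ = 2,340,000 L.
Chlorine deficit: 5.2 − 1.6 = 3.6 ppm = 3.6 mg/L as Cl₂.
Cl₂ equivalent needed: 3.6 mg/L × 2,340,000 L = 8,424,000 mg = 8424 g.
Product at 8.5% available chlorine: 8424 / 0.085 = 99,110 g.
Volume at density 1.12 g/mL: 99,110 g ÷ 1.12 g/mL = 88,490 mL.

88.5 L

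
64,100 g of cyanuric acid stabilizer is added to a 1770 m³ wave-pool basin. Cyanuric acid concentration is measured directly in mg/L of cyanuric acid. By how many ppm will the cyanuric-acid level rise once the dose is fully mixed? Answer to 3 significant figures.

36.2 ppm

Volume: 1770 m³ = 1,770,000 L.
Rise: 64,100 g / 1,770,000 L × 1000 = 36.21 mg/L.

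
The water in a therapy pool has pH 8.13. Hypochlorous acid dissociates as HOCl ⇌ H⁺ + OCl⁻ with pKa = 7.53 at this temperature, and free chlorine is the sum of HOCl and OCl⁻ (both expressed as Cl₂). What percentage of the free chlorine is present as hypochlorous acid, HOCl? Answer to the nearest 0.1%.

20.1%

[OCl⁻]/[HOCl] = 10^(pH − pKa) = 10^(8.13 − 7.53) = 10^0.60 = 3.981.
Fraction as HOCl = 1 / (1 + 3.981) = 0.2008.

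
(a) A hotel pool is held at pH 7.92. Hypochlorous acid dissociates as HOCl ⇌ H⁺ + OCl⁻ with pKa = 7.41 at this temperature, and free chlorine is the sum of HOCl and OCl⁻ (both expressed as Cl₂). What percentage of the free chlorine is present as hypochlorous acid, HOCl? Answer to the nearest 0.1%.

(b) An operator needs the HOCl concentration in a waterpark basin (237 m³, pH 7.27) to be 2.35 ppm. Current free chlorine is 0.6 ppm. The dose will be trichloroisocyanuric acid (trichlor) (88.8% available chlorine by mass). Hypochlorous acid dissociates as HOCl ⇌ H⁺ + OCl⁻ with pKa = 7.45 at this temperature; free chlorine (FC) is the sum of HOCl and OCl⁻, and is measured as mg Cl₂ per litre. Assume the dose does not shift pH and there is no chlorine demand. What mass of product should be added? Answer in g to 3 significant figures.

(a) 23.6%; (b) 881 g

(a) [OCl⁻]/[HOCl] = 10^(pH − pKa) = 10^(7.92 − 7.41) = 10^0.51 = 3.236.
(a) Fraction as HOCl = 1 / (1 + 3.236) = 0.2361.

(b) Volume: 237 m³ = 237,000 L.
(b) [OCl⁻]/[HOCl] = 10^(pH − pKa) = 10^(7.27 − 7.45) = 0.6607; fraction as HOCl = 1/(1 + 0.6607) = 0.6022.
(b) Free chlorine required for 2.35 ppm HOCl: 2.35 / 0.6022 = 3.903 ppm.
(b) FC to add: 3.903 − 0.6 = 3.303 mg/L as Cl₂.
(b) Cl₂ equivalent: 3.303 mg/L × 237,000 L = 782.7 g.
(b) Product at 88.8% available Cl: 782.7 / 0.888 = 881.4 g.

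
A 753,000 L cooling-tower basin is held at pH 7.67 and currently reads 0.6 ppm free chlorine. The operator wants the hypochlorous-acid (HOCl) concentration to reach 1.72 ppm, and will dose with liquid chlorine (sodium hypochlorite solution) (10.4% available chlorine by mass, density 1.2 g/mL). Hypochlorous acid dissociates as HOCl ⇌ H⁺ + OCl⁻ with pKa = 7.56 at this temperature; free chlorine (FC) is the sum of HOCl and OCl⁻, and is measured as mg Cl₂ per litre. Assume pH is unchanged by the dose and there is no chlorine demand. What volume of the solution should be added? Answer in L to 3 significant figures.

20.1 L

[OCl⁻]/[HOCl] = 10^(pH − pKa) = 10^(7.67 − 7.56) = 1.288; fraction as HOCl = 1/(1 + 1.288) = 0.437.
Free chlorine required for 1.72 ppm HOCl: 1.72 / 0.437 = 3.936 ppm.
FC to add: 3.936 − 0.6 = 3.336 mg/L as Cl₂.
Cl₂ equivalent: 3.336 mg/L × 753,000 L = 2512 g.
Product at 10.4% available Cl: 2512 / 0.104 = 24,150 g.
Volume: 24,150 g ÷ 1.2 g/mL = 20,130 mL.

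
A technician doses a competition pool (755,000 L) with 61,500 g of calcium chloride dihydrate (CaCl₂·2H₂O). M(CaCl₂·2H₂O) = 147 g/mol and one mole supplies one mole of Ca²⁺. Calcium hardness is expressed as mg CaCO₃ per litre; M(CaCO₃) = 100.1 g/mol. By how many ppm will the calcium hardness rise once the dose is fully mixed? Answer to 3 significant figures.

Moles of Ca²⁺: 61,500 g ÷ 147 g/mol = 418.4 mol.
As CaCO₃: 418.4 mol × 100.1 g/mol = 41,880 g.
Rise: 41,880 g / 755,000 L × 1000 = 55.47 mg/L.

55.5 ppm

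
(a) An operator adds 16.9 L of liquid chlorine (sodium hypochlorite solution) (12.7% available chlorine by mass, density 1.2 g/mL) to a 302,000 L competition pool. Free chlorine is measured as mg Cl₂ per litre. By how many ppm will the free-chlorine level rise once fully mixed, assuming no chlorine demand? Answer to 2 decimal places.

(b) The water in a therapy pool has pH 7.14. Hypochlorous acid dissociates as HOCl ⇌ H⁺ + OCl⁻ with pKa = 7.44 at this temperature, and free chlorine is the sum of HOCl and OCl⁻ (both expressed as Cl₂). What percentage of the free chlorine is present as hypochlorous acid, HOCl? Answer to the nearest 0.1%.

(a) Mass of solution: 16.9 L × 1000 mL/L × 1.2 g/mL = 20,280 g.
(a) Available chlorine delivered: 20,280 g × 0.127 = 2576 g as Cl₂.
(a) Concentration rise: 2576 g / 302,000 L = 8.528 mg/L = 8.53 ppm.

(b) [OCl⁻]/[HOCl] = 10^(pH − pKa) = 10^(7.14 − 7.44) = 10^-0.30 = 0.5012.
(b) Fraction as HOCl = 1 / (1 + 0.5012) = 0.6661.

(a) 8.53 ppm; (b) 66.6%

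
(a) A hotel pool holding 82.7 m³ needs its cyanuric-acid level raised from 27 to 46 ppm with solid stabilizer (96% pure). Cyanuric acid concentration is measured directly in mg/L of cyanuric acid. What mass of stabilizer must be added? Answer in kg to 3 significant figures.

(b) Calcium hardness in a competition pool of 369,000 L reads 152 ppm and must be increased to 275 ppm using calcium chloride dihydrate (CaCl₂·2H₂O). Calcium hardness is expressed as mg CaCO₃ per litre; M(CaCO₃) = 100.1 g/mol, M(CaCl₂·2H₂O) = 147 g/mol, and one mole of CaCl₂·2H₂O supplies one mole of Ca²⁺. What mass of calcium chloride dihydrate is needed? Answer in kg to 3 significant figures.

(a) Volume: 82.7 m³ = 82,700 L.
(a) CYA to add: (46 − 27) = 19 mg/L × 82,700 L = 1571 g cyanuric acid.
(a) At 96% purity: 1571 / 0.96 = 1637 g product.

(b) Hardness to add: (275 − 152) = 123 mg/L as CaCO₃ × 369,000 L = 45,390 g as CaCO₃.
(b) Moles of Ca²⁺ (1 mol Ca²⁺ ≡ 1 mol CaCO₃): 45,390 / 100.1 g/mol = 453.4 mol.
(b) Mass of CaCl₂·2H₂O: 453.4 × 147 = 66,650 g.

(a) 1.64 kg; (b) 66.7 kg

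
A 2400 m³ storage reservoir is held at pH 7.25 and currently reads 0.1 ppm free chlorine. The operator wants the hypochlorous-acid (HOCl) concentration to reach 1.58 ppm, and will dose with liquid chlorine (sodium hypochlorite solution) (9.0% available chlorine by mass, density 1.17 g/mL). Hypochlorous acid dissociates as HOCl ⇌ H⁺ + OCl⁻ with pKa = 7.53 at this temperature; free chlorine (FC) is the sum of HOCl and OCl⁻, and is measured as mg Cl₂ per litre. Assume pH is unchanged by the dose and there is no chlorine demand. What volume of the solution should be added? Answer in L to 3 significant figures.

52.6 L

Volume: 2400 m³ = 2,400,000 L.
[OCl⁻]/[HOCl] = 10^(pH − pKa) = 10^(7.25 − 7.53) = 0.5248; fraction as HOCl = 1/(1 + 0.5248) = 0.6558.
Free chlorine required for 1.58 ppm HOCl: 1.58 / 0.6558 = 2.409 ppm.
FC to add: 2.409 − 0.1 = 2.309 mg/L as Cl₂.
Cl₂ equivalent: 2.309 mg/L × 2,400,000 L = 5542 g.
Product at 9.0% available Cl: 5542 / 0.09 = 61,580 g.
Volume: 61,580 g ÷ 1.17 g/mL = 52,630 mL.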